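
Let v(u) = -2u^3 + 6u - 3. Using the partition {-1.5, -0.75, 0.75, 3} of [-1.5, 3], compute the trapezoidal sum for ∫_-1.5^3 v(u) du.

-52.1015625

Subinterval widths: 0.75, 1.5, 2.25.
v(-1.5) = -5.25, v(-0.75) = -6.65625, v(0.75) = 0.65625, v(3) = -39.
On each subinterval the trapezoid contributes (Δu_i/2)·[v(u_{i-1}) + v(u_i)].
Sum = -52.1015625.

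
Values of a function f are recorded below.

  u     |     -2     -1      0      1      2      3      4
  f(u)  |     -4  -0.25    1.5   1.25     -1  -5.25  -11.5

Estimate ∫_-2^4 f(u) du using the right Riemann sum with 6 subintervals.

-15.25

Δu = 1.
Sum = 1·[(-0.25) + 1.5 + 1.25 + (-1) + (-5.25) + (-11.5)] = -15.25.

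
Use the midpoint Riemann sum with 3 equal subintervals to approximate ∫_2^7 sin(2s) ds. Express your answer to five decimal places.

Δs = (7 − 2)/3 = 5/3.
Midpoints: 17/6, 4.5, 37/6.
f(17/6) ≈ -0.57820, f(4.5) ≈ 0.41212, f(37/6) ≈ -0.23093.
Sum = Δs · [f(17/6) + f(4.5) + f(37/6)].
Sum ≈ -0.66169.

-0.66169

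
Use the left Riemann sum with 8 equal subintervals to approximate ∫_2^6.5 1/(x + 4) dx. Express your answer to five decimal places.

Δx = (6.5 − 2)/8 = 0.5625.
Left endpoints: 2, 2.5625, 3.125, 3.6875, 4.25, 4.8125, 5.375, 5.9375.
f(2) = 1/6, f(2.5625) = 16/105, f(3.125) = 8/57, f(3.6875) = 16/123, f(4.25) = 4/33, f(4.8125) = 16/141, f(5.375) = 8/75, f(5.9375) = 16/159.
Sum = Δx · [f(2) + f(2.5625) + f(3.125) + ...].
Sum ≈ 0.58020.

0.58020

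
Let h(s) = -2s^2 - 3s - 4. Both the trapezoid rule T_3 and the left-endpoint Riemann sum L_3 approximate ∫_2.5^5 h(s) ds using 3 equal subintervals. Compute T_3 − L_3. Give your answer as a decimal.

-18.75

T_3 ≈ -111.62037.
L_3 ≈ -92.87037.
T_3 − L_3 = -18.75.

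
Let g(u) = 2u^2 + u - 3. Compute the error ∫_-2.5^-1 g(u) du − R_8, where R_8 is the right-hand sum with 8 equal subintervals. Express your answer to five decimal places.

Exact integral: ∫_-2.5^-1 g(u) du = 2.625.
R_8 ≈ 1.7988281.
Error ≈ 2.625 − 1.7988281 ≈ 0.82617.

0.82617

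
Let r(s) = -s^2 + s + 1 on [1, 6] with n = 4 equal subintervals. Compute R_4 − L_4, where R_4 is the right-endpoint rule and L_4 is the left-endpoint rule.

-37.5

R_4 = -69.21875.
L_4 = -31.71875.
R_4 − L_4 = -37.5.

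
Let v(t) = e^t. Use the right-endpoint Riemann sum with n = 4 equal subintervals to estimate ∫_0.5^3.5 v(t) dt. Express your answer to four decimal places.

44.7281

Δt = (3.5 − 0.5)/4 = 0.75.
Right endpoints: 1.25, 2, 2.75, 3.5.
v(1.25) ≈ 3.4903, v(2) ≈ 7.3891, v(2.75) ≈ 15.6426, v(3.5) ≈ 33.1155.
Sum = Δt · [v(1.25) + v(2) + v(2.75) + v(3.5)].
Sum ≈ 44.7281.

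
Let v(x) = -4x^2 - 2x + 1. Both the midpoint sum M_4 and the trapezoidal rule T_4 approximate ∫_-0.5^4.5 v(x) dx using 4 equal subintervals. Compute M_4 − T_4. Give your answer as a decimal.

7.8125

M_4 = -134.0625.
T_4 = -141.875.
M_4 − T_4 = 7.8125.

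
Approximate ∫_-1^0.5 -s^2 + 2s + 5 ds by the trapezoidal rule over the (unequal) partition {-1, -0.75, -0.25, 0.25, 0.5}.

6.328125

Subinterval widths: 0.25, 0.5, 0.5, 0.25.
f(-1) = 2, f(-0.75) = 2.9375, f(-0.25) = 4.4375, f(0.25) = 5.4375, f(0.5) = 5.75.
On each subinterval the trapezoid contributes (Δs_i/2)·[f(s_{i-1}) + f(s_i)].
Sum = 6.328125.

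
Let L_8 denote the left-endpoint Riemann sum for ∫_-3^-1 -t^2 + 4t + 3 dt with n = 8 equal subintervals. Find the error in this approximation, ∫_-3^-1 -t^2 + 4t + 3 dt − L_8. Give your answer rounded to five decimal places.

Exact integral: ∫_-3^-1 f(t) dt ≈ -18.6666667.
L_8 = -20.6875.
Error ≈ -18.6666667 − (-20.6875) ≈ 2.02083.

2.02083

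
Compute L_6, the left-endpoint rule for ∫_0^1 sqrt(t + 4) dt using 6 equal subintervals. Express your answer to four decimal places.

Δt = (1 − 0)/6 = 1/6.
Left endpoints: 0, 1/6, 1/3, 0.5, 2/3, 5/6.
f(0) ≈ 2.0000, f(1/6) ≈ 2.0412, f(1/3) ≈ 2.0817, f(0.5) ≈ 2.1213, f(2/3) ≈ 2.1602, f(5/6) ≈ 2.1985.
Sum = Δt · [f(0) + f(1/6) + f(1/3) + ...].
Sum ≈ 2.1005.

2.1005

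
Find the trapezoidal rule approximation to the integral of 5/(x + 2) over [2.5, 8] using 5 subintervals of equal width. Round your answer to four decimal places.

Δx = (8 − 2.5)/5 = 1.1.
f(2.5) = 10/9, f(3.6) = 25/28, f(4.7) = 50/67, f(5.8) = 25/39, f(6.9) = 50/89, f(8) = 0.5.
T_5 = (Δx/2)·[f(x_0) + 2f(x_1) + ... + 2f(x_{4}) + f(x_5)].
Sum ≈ 4.0123.

4.0123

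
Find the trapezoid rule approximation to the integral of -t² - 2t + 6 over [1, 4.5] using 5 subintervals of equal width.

Δt = (4.5 − 1)/5 = 0.7.
f(1) = 3, f(1.7) = -0.29, f(2.4) = -4.56, f(3.1) = -9.81, f(3.8) = -16.04, f(4.5) = -23.25.
T_5 = (Δt/2)·[f(t_0) + 2f(t_1) + ... + 2f(t_{4}) + f(t_5)].
Sum = -28.5775.

-28.5775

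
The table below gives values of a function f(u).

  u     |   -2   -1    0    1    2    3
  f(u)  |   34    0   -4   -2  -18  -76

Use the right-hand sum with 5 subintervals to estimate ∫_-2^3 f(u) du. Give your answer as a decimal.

Δu = 1.
Sum = 1·[0 + (-4) + (-2) + (-18) + (-76)] = -100.

-100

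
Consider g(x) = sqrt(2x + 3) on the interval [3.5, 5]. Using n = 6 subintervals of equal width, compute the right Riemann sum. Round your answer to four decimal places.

5.1383

Δx = (5 − 3.5)/6 = 0.25.
Right endpoints: 3.75, 4, 4.25, 4.5, 4.75, 5.
g(3.75) ≈ 3.2404, g(4) ≈ 3.3166, g(4.25) ≈ 3.3912, g(4.5) ≈ 3.4641, g(4.75) ≈ 3.5355, g(5) ≈ 3.6056.
Sum = Δx · [g(3.75) + g(4) + g(4.25) + ...].
Sum ≈ 5.1383.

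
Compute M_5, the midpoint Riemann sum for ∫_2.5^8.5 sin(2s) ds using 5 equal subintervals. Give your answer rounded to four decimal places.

0.3597

Δs = (8.5 − 2.5)/5 = 1.2.
Midpoints: 3.1, 4.3, 5.5, 6.7, 7.9.
f(3.1) ≈ -0.0831, f(4.3) ≈ 0.7344, f(5.5) ≈ -1.0000, f(6.7) ≈ 0.7404, f(7.9) ≈ -0.0919.
Sum = Δs · [f(3.1) + f(4.3) + f(5.5) + f(6.7) + f(7.9)].
Sum ≈ 0.3597.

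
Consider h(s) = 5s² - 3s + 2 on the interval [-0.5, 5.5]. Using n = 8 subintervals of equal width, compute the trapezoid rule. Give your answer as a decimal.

Δs = (5.5 − (-0.5))/8 = 0.75.
h(-0.5) = 4.75, h(0.25) = 1.5625, h(1) = 4, h(1.75) = 12.0625, h(2.5) = 25.75, h(3.25) = 45.0625, h(4) = 70, h(4.75) = 100.5625, h(5.5) = 136.75.
T_8 = (Δs/2)·[h(s_0) + 2h(s_1) + ... + 2h(s_{7}) + h(s_8)].
Sum = 247.3125.

247.3125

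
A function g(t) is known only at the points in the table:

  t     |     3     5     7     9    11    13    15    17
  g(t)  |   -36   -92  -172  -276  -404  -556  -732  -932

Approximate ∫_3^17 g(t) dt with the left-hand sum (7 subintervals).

-4536

Δt = 2.
Sum = 2·[(-36) + (-92) + (-172) + (-276) + (-404) + (-556) + (-732)] = -4536.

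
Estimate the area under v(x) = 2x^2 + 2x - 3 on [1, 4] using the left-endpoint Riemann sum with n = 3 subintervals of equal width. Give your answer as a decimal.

Δx = (4 − 1)/3 = 1.
Left endpoints: 1, 2, 3.
v(1) = 1, v(2) = 9, v(3) = 21.
Sum = Δx · [v(1) + v(2) + v(3)].
Sum = 31.

31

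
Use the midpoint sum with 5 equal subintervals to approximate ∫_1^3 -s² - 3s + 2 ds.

-16.64

Δs = (3 − 1)/5 = 0.4.
Midpoints: 1.2, 1.6, 2, 2.4, 2.8.
f(1.2) = -3.04, f(1.6) = -5.36, f(2) = -8, f(2.4) = -10.96, f(2.8) = -14.24.
Sum = Δs · [f(1.2) + f(1.6) + f(2) + f(2.4) + f(2.8)].
Sum = -16.64.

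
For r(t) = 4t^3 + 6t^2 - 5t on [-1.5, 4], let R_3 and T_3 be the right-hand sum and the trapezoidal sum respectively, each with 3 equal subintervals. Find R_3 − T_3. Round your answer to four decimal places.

297.4583

R_3 ≈ 713.472222.
T_3 ≈ 416.013889.
R_3 − T_3 ≈ 297.4583.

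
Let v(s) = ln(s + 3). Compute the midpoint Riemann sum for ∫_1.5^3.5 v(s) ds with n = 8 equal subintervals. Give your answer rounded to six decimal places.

3.398544

Δs = (3.5 − 1.5)/8 = 0.25.
Midpoints: 1.625, 1.875, 2.125, 2.375, 2.625, 2.875, 3.125, 3.375.
v(1.625) ≈ 1.531476, v(1.875) ≈ 1.584120, v(2.125) ≈ 1.634131, v(2.375) ≈ 1.681759, v(2.625) ≈ 1.727221, v(2.875) ≈ 1.770706, v(3.125) ≈ 1.812379, v(3.375) ≈ 1.852384.
Sum = Δs · [v(1.625) + v(1.875) + v(2.125) + ...].
Sum ≈ 3.398544.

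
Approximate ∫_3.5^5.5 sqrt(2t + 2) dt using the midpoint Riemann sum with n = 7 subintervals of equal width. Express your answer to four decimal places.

Δt = (5.5 − 3.5)/7 = 2/7.
Midpoints: 51/14, 55/14, 59/14, 4.5, 67/14, 71/14, 75/14.
f(51/14) ≈ 3.0472, f(55/14) ≈ 3.1396, f(59/14) ≈ 3.2293, f(4.5) ≈ 3.3166, f(67/14) ≈ 3.4017, f(71/14) ≈ 3.4847, f(75/14) ≈ 3.5657.
Sum = Δt · [f(51/14) + f(55/14) + f(59/14) + ...].
Sum ≈ 6.6242.

6.6242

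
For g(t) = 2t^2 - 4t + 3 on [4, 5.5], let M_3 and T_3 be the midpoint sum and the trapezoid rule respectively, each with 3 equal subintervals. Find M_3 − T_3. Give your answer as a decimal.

M_3 = 44.1875.
T_3 = 44.375.
M_3 − T_3 = -0.1875.

-0.1875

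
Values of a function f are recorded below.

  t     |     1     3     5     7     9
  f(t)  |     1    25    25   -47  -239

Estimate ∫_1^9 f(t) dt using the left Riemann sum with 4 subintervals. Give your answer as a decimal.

8

Δt = 2.
Sum = 2·[1 + 25 + 25 + (-47)] = 8.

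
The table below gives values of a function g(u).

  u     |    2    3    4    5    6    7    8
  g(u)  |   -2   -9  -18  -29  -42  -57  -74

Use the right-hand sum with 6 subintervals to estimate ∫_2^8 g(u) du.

Δu = 1.
Sum = 1·[(-9) + (-18) + (-29) + (-42) + (-57) + (-74)] = -229.

-229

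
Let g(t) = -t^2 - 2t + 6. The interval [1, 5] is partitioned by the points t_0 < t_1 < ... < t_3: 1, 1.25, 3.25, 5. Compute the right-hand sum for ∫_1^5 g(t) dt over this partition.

-72.390625

Subinterval widths: 0.25, 2, 1.75.
Right endpoints: 1.25, 3.25, 5.
g(1.25) = 1.9375, g(3.25) = -11.0625, g(5) = -29.
Sum = Σ Δt_i · g(t_i).
Sum = -72.390625.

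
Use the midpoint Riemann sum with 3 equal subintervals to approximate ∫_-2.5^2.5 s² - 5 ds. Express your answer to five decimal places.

-15.74074

Δs = (2.5 − (-2.5))/3 = 5/3.
Midpoints: -5/3, 0, 5/3.
f(-5/3) = -20/9, f(0) = -5, f(5/3) = -20/9.
Sum = Δs · [f(-5/3) + f(0) + f(5/3)].
Sum ≈ -15.74074.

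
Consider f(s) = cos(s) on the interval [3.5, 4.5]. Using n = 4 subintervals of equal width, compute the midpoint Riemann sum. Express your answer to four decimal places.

-0.6284

Δs = (4.5 − 3.5)/4 = 0.25.
Midpoints: 3.625, 3.875, 4.125, 4.375.
f(3.625) ≈ -0.8854, f(3.875) ≈ -0.7429, f(4.125) ≈ -0.5542, f(4.375) ≈ -0.3310.
Sum = Δs · [f(3.625) + f(3.875) + f(4.125) + f(4.375)].
Sum ≈ -0.6284.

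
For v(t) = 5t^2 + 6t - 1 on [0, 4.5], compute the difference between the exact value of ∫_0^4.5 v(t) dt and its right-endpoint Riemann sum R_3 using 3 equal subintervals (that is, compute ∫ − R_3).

-104.625

Exact integral: ∫_0^4.5 v(t) dt = 208.125.
R_3 = 312.75.
Error = 208.125 − 312.75 = -104.625.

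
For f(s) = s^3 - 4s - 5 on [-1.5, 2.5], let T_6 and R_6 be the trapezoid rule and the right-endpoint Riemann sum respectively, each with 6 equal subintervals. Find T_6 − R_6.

T_6 ≈ -19.0555556.
R_6 ≈ -18.0555556.
T_6 − R_6 = -1.

-1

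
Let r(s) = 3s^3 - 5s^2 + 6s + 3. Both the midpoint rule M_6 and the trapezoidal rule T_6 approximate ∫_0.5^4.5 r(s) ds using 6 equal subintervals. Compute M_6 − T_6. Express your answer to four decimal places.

M_6 ≈ 225.240741.
T_6 ≈ 233.018519.
M_6 − T_6 ≈ -7.7778.

-7.7778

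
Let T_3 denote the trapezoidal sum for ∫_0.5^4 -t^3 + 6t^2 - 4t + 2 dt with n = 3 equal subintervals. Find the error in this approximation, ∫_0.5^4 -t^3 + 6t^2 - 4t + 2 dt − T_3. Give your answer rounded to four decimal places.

0.5955

Exact integral: ∫_0.5^4 f(t) dt = 39.265625.
T_3 ≈ 38.670139.
Error ≈ 39.265625 − 38.670139 ≈ 0.5955.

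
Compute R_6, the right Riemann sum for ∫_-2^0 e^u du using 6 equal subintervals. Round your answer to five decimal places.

Δu = (0 − (-2))/6 = 1/3.
Right endpoints: -5/3, -4/3, -1, -2/3, -1/3, 0.
f(-5/3) ≈ 0.18888, f(-4/3) ≈ 0.26360, f(-1) ≈ 0.36788, f(-2/3) ≈ 0.51342, f(-1/3) ≈ 0.71653, f(0) ≈ 1.00000.
Sum = Δu · [f(-5/3) + f(-4/3) + f(-1) + ...].
Sum ≈ 1.01677.

1.01677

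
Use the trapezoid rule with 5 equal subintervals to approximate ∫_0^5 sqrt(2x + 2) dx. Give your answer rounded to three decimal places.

Δx = (5 − 0)/5 = 1.
f(0) ≈ 1.414, f(1) ≈ 2.000, f(2) ≈ 2.449, f(3) ≈ 2.828, f(4) ≈ 3.162, f(5) ≈ 3.464.
T_5 = (Δx/2)·[f(x_0) + 2f(x_1) + ... + 2f(x_{4}) + f(x_5)].
Sum ≈ 12.879.

12.879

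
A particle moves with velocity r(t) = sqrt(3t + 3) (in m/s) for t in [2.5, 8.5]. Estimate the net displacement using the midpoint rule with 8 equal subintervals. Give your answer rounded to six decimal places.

Δt = (8.5 − 2.5)/8 = 0.75.
Midpoints: 2.875, 3.625, 4.375, 5.125, 5.875, 6.625, 7.375, 8.125.
r(2.875) ≈ 3.409545, r(3.625) ≈ 3.724916, r(4.375) ≈ 4.015595, r(5.125) ≈ 4.286607, r(5.875) ≈ 4.541476, r(6.625) ≈ 4.782782, r(7.375) ≈ 5.012484, r(8.125) ≈ 5.232112.
Sum = Δt · [r(2.875) + r(3.625) + r(4.375) + ...].
Sum ≈ 26.254138.

26.254138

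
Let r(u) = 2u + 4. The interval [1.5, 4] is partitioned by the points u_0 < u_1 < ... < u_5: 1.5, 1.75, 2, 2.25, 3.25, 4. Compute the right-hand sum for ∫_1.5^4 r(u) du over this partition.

Subinterval widths: 0.25, 0.25, 0.25, 1, 0.75.
Right endpoints: 1.75, 2, 2.25, 3.25, 4.
r(1.75) = 7.5, r(2) = 8, r(2.25) = 8.5, r(3.25) = 10.5, r(4) = 12.
Sum = Σ Δu_i · r(u_i).
Sum = 25.5.

25.5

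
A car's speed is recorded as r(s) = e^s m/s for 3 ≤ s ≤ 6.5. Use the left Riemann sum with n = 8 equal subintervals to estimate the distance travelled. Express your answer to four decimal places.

514.2064

Δs = (6.5 − 3)/8 = 0.4375.
Left endpoints: 3, 3.4375, 3.875, 4.3125, 4.75, 5.1875, 5.625, 6.0625.
r(3) ≈ 20.0855, r(3.4375) ≈ 31.1091, r(3.875) ≈ 48.1827, r(4.3125) ≈ 74.6268, r(4.75) ≈ 115.5843, r(5.1875) ≈ 179.0204, r(5.625) ≈ 277.2723, r(6.0625) ≈ 429.4477.
Sum = Δs · [r(3) + r(3.4375) + r(3.875) + ...].
Sum ≈ 514.2064.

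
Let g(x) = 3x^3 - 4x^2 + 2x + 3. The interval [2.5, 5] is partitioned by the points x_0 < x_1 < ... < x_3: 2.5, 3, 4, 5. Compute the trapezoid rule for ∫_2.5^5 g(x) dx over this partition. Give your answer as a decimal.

Subinterval widths: 0.5, 1, 1.
g(2.5) = 29.875, g(3) = 54, g(4) = 139, g(5) = 288.
On each subinterval the trapezoid contributes (Δx_i/2)·[g(x_{i-1}) + g(x_i)].
Sum = 330.96875.

330.96875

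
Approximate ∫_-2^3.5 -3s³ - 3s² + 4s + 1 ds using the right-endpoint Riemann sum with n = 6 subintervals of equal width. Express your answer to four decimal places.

-208.1454

Δs = (3.5 − (-2))/6 = 11/12.
Right endpoints: -13/12, -1/6, 0.75, 5/3, 31/12, 3.5.
f(-13/12) = -1751/576, f(-1/6) = 19/72, f(0.75) = 1.046875, f(5/3) = -131/9, f(31/12) = -34795/576, f(3.5) = -150.375.
Sum = Δs · [f(-13/12) + f(-1/6) + f(0.75) + ...].
Sum ≈ -208.1454.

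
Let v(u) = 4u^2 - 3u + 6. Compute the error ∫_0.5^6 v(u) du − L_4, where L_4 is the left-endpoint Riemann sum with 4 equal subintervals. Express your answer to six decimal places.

80.036458

Exact integral: ∫_0.5^6 v(u) du ≈ 267.20833333.
L_4 = 187.171875.
Error ≈ 267.20833333 − 187.171875 ≈ 80.036458.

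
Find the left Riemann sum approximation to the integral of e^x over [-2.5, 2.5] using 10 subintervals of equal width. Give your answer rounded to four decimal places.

Δx = (2.5 − (-2.5))/10 = 0.5.
Left endpoints: -2.5, -2, -1.5, -1, -0.5, 0, 0.5, 1, 1.5, 2.
f(-2.5) ≈ 0.0821, f(-2) ≈ 0.1353, f(-1.5) ≈ 0.2231, f(-1) ≈ 0.3679, f(-0.5) ≈ 0.6065, f(0) ≈ 1.0000, f(0.5) ≈ 1.6487, f(1) ≈ 2.7183, f(1.5) ≈ 4.4817, f(2) ≈ 7.3891.
Sum = Δx · [f(-2.5) + f(-2) + f(-1.5) + ...].
Sum ≈ 9.3264.

9.3264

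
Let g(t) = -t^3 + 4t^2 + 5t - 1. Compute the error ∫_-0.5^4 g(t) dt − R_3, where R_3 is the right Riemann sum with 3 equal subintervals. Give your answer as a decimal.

-13.921875

Exact integral: ∫_-0.5^4 g(t) dt = 56.390625.
R_3 = 70.3125.
Error = 56.390625 − 70.3125 = -13.921875.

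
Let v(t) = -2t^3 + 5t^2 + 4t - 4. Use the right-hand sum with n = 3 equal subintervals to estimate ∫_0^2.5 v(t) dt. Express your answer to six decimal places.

Δt = (2.5 − 0)/3 = 5/6.
Right endpoints: 5/6, 5/3, 2.5.
v(5/6) = 89/54, v(5/3) = 197/27, v(2.5) = 6.
Sum = Δt · [v(5/6) + v(5/3) + v(2.5)].
Sum ≈ 12.453704.

12.453704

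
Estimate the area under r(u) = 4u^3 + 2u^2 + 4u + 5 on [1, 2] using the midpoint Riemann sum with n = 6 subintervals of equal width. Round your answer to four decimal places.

Δu = (2 − 1)/6 = 1/6.
Midpoints: 13/12, 1.25, 17/12, 19/12, 1.75, 23/12.
r(13/12) = 7243/432, r(1.25) = 20.9375, r(17/12) = 11255/432, r(19/12) = 13921/432, r(1.75) = 39.5625, r(23/12) = 20813/432.
Sum = Δu · [r(13/12) + r(1.25) + r(17/12) + ...].
Sum ≈ 30.6204.

30.6204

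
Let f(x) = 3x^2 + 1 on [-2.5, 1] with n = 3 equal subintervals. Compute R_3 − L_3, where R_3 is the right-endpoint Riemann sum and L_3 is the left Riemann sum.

R_3 ≈ 13.319444.
L_3 ≈ 31.694444.
R_3 − L_3 = -18.375.

-18.375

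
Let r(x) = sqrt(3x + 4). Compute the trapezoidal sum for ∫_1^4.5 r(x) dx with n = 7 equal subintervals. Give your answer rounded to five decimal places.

12.14844

Δx = (4.5 − 1)/7 = 0.5.
r(1) ≈ 2.64575, r(1.5) ≈ 2.91548, r(2) ≈ 3.16228, r(2.5) ≈ 3.39116, r(3) ≈ 3.60555, r(3.5) ≈ 3.80789, r(4) ≈ 4.00000, r(4.5) ≈ 4.18330.
T_7 = (Δx/2)·[r(x_0) + 2r(x_1) + ... + 2r(x_{6}) + r(x_7)].
Sum ≈ 12.14844.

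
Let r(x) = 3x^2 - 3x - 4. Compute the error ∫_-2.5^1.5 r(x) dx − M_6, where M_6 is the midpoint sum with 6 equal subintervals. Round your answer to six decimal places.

0.444444

Exact integral: ∫_-2.5^1.5 r(x) dx = 9.
M_6 ≈ 8.55555556.
Error ≈ 9 − 8.55555556 ≈ 0.444444.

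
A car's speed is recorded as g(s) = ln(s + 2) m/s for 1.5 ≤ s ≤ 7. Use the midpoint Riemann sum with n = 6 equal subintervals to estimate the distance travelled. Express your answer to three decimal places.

Δs = (7 − 1.5)/6 = 11/12.
Midpoints: 47/24, 2.875, 91/24, 113/24, 5.625, 157/24.
g(47/24) ≈ 1.376, g(2.875) ≈ 1.584, g(91/24) ≈ 1.756, g(113/24) ≈ 1.903, g(5.625) ≈ 2.031, g(157/24) ≈ 2.145.
Sum = Δs · [g(47/24) + g(2.875) + g(91/24) + ...].
Sum ≈ 9.896.

9.896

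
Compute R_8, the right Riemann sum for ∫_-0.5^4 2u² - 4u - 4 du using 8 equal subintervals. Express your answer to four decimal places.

Δu = (4 − (-0.5))/8 = 0.5625.
Right endpoints: 0.0625, 0.625, 1.1875, 1.75, 2.3125, 2.875, 3.4375, 4.
f(0.0625) = -4.2421875, f(0.625) = -5.71875, f(1.1875) = -5.9296875, f(1.75) = -4.875, f(2.3125) = -2.5546875, f(2.875) = 1.03125, f(3.4375) = 5.8828125, f(4) = 12.
Sum = Δu · [f(0.0625) + f(0.625) + f(1.1875) + ...].
Sum ≈ -2.4785.

-2.4785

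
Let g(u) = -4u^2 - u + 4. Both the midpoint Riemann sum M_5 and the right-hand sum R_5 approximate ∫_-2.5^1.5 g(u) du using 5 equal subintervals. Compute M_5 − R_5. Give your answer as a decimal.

-2.24

M_5 = -6.48.
R_5 = -4.24.
M_5 − R_5 = -2.24.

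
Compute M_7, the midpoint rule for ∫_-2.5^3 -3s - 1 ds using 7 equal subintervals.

Δs = (3 − (-2.5))/7 = 11/14.
Midpoints: -59/28, -37/28, -15/28, 0.25, 29/28, 51/28, 73/28.
f(-59/28) = 149/28, f(-37/28) = 83/28, f(-15/28) = 17/28, f(0.25) = -1.75, f(29/28) = -115/28, f(51/28) = -181/28, f(73/28) = -247/28.
Sum = Δs · [f(-59/28) + f(-37/28) + f(-15/28) + ...].
Sum = -9.625.

-9.625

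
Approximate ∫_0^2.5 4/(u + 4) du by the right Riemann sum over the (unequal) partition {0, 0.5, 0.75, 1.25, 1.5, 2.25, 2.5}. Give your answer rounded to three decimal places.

Subinterval widths: 0.5, 0.25, 0.5, 0.25, 0.75, 0.25.
Right endpoints: 0.5, 0.75, 1.25, 1.5, 2.25, 2.5.
f(0.5) = 8/9, f(0.75) = 16/19, f(1.25) = 16/21, f(1.5) = 8/11, f(2.25) = 0.64, f(2.5) = 8/13.
Sum = Σ Δu_i · f(u_i).
Sum ≈ 1.852.

1.852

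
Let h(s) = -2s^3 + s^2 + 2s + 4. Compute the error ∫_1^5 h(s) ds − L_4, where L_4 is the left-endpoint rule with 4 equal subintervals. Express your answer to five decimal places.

Exact integral: ∫_1^5 h(s) ds ≈ -230.6666667.
L_4 = -134.
Error ≈ -230.6666667 − (-134) ≈ -96.66667.

-96.66667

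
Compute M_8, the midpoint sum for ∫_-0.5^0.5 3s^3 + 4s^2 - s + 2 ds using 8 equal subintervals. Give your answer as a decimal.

Δs = (0.5 − (-0.5))/8 = 0.125.
Midpoints: -0.4375, -0.3125, -0.1875, -0.0625, 0.0625, 0.1875, 0.3125, 0.4375.
f(-0.4375) = 12091/4096, f(-0.3125) = 10697/4096, f(-0.1875) = 9455/4096, f(-0.0625) = 8509/4096, f(0.0625) = 8003/4096, f(0.1875) = 8081/4096, f(0.3125) = 8887/4096, f(0.4375) = 10565/4096.
Sum = Δs · [f(-0.4375) + f(-0.3125) + f(-0.1875) + ...].
Sum = 2.328125.

2.328125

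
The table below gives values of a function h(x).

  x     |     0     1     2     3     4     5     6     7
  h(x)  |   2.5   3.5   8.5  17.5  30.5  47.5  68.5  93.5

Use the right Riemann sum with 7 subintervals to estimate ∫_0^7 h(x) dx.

269.5

Δx = 1.
Sum = 1·[3.5 + 8.5 + 17.5 + 30.5 + 47.5 + 68.5 + 93.5] = 269.5.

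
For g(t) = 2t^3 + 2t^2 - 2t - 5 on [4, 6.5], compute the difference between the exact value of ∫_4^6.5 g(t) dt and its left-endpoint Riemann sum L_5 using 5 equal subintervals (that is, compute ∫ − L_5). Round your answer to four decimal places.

Exact integral: ∫_4^6.5 g(t) dt ≈ 866.197917.
L_5 = 752.5.
Error ≈ 866.197917 − 752.5 ≈ 113.6979.

113.6979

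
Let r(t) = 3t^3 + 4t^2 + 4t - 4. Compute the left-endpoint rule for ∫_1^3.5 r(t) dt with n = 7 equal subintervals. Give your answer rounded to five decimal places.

Δt = (3.5 − 1)/7 = 5/14.
Left endpoints: 1, 19/14, 12/7, 29/14, 17/7, 39/14, 22/7.
r(1) = 7, r(19/14) = 44713/2744, r(12/7) = 10196/343, r(29/14) = 132023/2744, r(17/7) = 24791/343, r(39/14) = 282733/2744, r(22/7) = 48436/343.
Sum = Δt · [r(1) + r(19/14) + r(12/7) + ...].
Sum ≈ 149.16454.

149.16454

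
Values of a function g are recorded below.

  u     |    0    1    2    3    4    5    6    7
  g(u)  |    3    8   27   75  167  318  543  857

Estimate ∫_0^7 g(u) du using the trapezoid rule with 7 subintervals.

1568

Δu = 1.
T_7 = (1/2)·[3 + 2·8 + 2·27 + 2·75 + 2·167 + 2·318 + 2·543 + 857] = 1568.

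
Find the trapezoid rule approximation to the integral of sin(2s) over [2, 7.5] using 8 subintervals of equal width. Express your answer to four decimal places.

Δs = (7.5 − 2)/8 = 0.6875.
f(2) ≈ -0.7568, f(2.6875) ≈ -0.7884, f(3.375) ≈ 0.4500, f(4.0625) ≈ 0.9635, f(4.75) ≈ -0.0752, f(5.4375) ≈ -0.9927, f(6.125) ≈ -0.3111, f(6.8125) ≈ 0.8717, f(7.5) ≈ 0.6503.
T_8 = (Δs/2)·[f(s_0) + 2f(s_1) + ... + 2f(s_{7}) + f(s_8)].
Sum ≈ 0.0444.

0.0444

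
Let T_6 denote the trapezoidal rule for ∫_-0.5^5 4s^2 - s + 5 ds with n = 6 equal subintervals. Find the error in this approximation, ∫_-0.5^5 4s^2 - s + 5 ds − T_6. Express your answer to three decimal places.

Exact integral: ∫_-0.5^5 f(s) ds ≈ 181.95833.
T_6 ≈ 185.03935.
Error ≈ 181.95833 − 185.03935 ≈ -3.081.

-3.081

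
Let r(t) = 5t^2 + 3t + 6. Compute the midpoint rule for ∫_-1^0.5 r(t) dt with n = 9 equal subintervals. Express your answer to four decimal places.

Δt = (0.5 − (-1))/9 = 1/6.
Midpoints: -11/12, -0.75, -7/12, -5/12, -0.25, -1/12, 1/12, 0.25, 5/12.
r(-11/12) = 1073/144, r(-0.75) = 6.5625, r(-7/12) = 857/144, r(-5/12) = 809/144, r(-0.25) = 5.5625, r(-1/12) = 833/144, r(1/12) = 905/144, r(0.25) = 7.0625, r(5/12) = 1169/144.
Sum = Δt · [r(-11/12) + r(-0.75) + r(-7/12) + ...].
Sum ≈ 9.7326.

9.7326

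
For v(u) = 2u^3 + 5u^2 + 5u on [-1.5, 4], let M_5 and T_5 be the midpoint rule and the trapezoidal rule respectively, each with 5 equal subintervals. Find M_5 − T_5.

M_5 = 265.203125.
T_5 = 286.
M_5 − T_5 = -20.796875.

-20.796875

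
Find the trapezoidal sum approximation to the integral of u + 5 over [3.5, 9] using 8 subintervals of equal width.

61.875

Δu = (9 − 3.5)/8 = 0.6875.
f(3.5) = 8.5, f(4.1875) = 9.1875, f(4.875) = 9.875, f(5.5625) = 10.5625, f(6.25) = 11.25, f(6.9375) = 11.9375, f(7.625) = 12.625, f(8.3125) = 13.3125, f(9) = 14.
T_8 = (Δu/2)·[f(u_0) + 2f(u_1) + ... + 2f(u_{7}) + f(u_8)].
Sum = 61.875.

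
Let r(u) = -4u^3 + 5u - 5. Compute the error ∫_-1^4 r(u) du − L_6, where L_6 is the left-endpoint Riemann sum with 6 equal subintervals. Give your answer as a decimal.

Exact integral: ∫_-1^4 r(u) du = -242.5.
L_6 = -155.
Error = -242.5 − (-155) = -87.5.

-87.5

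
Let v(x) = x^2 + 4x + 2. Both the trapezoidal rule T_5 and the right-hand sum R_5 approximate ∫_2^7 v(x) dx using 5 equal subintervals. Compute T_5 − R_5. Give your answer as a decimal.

-32.5

T_5 = 212.5.
R_5 = 245.
T_5 − R_5 = -32.5.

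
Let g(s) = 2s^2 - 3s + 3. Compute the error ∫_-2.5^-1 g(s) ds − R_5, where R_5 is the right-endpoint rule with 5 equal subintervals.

Exact integral: ∫_-2.5^-1 g(s) ds = 22.125.
R_5 = 19.92.
Error = 22.125 − 19.92 = 2.205.

2.205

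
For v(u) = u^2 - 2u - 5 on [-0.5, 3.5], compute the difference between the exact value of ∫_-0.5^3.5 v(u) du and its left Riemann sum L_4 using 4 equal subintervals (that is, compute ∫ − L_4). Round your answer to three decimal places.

1.333

Exact integral: ∫_-0.5^3.5 v(u) du ≈ -17.66667.
L_4 = -19.
Error ≈ -17.66667 − (-19) ≈ 1.333.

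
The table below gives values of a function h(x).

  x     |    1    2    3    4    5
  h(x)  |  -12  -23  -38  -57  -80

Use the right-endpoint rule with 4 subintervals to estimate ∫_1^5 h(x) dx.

Δx = 1.
Sum = 1·[(-23) + (-38) + (-57) + (-80)] = -198.

-198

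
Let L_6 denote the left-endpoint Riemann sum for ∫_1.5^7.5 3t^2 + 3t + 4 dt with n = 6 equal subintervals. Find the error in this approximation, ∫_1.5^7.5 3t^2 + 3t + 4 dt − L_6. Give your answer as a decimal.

87

Exact integral: ∫_1.5^7.5 f(t) dt = 523.5.
L_6 = 436.5.
Error = 523.5 − 436.5 = 87.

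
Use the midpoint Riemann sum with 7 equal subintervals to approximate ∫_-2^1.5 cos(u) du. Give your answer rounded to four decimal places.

1.9268

Δu = (1.5 − (-2))/7 = 0.5.
Midpoints: -1.75, -1.25, -0.75, -0.25, 0.25, 0.75, 1.25.
f(-1.75) ≈ -0.1782, f(-1.25) ≈ 0.3153, f(-0.75) ≈ 0.7317, f(-0.25) ≈ 0.9689, f(0.25) ≈ 0.9689, f(0.75) ≈ 0.7317, f(1.25) ≈ 0.3153.
Sum = Δu · [f(-1.75) + f(-1.25) + f(-0.75) + ...].
Sum ≈ 1.9268.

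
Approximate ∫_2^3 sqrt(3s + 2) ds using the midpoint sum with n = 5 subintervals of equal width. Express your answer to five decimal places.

3.07912

Δs = (3 − 2)/5 = 0.2.
Midpoints: 2.1, 2.3, 2.5, 2.7, 2.9.
f(2.1) ≈ 2.88097, f(2.3) ≈ 2.98329, f(2.5) ≈ 3.08221, f(2.7) ≈ 3.17805, f(2.9) ≈ 3.27109.
Sum = Δs · [f(2.1) + f(2.3) + f(2.5) + f(2.7) + f(2.9)].
Sum ≈ 3.07912.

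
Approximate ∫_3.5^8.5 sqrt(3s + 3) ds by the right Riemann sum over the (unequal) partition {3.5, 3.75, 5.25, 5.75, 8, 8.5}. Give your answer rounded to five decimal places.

Subinterval widths: 0.25, 1.5, 0.5, 2.25, 0.5.
Right endpoints: 3.75, 5.25, 5.75, 8, 8.5.
f(3.75) ≈ 3.77492, f(5.25) ≈ 4.33013, f(5.75) ≈ 4.50000, f(8) ≈ 5.19615, f(8.5) ≈ 5.33854.
Sum = Σ Δs_i · f(s_i).
Sum ≈ 24.04953.

24.04953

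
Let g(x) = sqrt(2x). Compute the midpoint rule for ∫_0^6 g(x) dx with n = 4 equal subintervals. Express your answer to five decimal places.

Δx = (6 − 0)/4 = 1.5.
Midpoints: 0.75, 2.25, 3.75, 5.25.
g(0.75) ≈ 1.22474, g(2.25) ≈ 2.12132, g(3.75) ≈ 2.73861, g(5.25) ≈ 3.24037.
Sum = Δx · [g(0.75) + g(2.25) + g(3.75) + g(5.25)].
Sum ≈ 13.98757.

13.98757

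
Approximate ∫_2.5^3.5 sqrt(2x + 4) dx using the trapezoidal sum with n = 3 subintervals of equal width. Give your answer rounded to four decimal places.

Δx = (3.5 − 2.5)/3 = 1/3.
f(2.5) ≈ 3.0000, f(17/6) ≈ 3.1091, f(19/6) ≈ 3.2146, f(3.5) ≈ 3.3166.
T_3 = (Δx/2)·[f(x_0) + 2f(x_1) + 2f(x_2) + f(x_3)].
Sum ≈ 3.1607.

3.1607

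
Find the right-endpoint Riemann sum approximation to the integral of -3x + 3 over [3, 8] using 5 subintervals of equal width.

-75

Δx = (8 − 3)/5 = 1.
Right endpoints: 4, 5, 6, 7, 8.
f(4) = -9, f(5) = -12, f(6) = -15, f(7) = -18, f(8) = -21.
Sum = Δx · [f(4) + f(5) + f(6) + f(7) + f(8)].
Sum = -75.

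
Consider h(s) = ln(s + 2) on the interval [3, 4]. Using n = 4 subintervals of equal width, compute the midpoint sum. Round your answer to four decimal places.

1.7035

Δs = (4 − 3)/4 = 0.25.
Midpoints: 3.125, 3.375, 3.625, 3.875.
h(3.125) ≈ 1.6341, h(3.375) ≈ 1.6818, h(3.625) ≈ 1.7272, h(3.875) ≈ 1.7707.
Sum = Δs · [h(3.125) + h(3.375) + h(3.625) + h(3.875)].
Sum ≈ 1.7035.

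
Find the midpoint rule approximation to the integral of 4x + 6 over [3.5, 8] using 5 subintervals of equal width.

130.5

Δx = (8 − 3.5)/5 = 0.9.
Midpoints: 3.95, 4.85, 5.75, 6.65, 7.55.
f(3.95) = 21.8, f(4.85) = 25.4, f(5.75) = 29, f(6.65) = 32.6, f(7.55) = 36.2.
Sum = Δx · [f(3.95) + f(4.85) + f(5.75) + f(6.65) + f(7.55)].
Sum = 130.5.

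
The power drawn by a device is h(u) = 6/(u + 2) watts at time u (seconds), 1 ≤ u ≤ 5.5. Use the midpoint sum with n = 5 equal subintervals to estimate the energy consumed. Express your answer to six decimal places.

Δu = (5.5 − 1)/5 = 0.9.
Midpoints: 1.45, 2.35, 3.25, 4.15, 5.05.
h(1.45) = 40/23, h(2.35) = 40/29, h(3.25) = 8/7, h(4.15) = 40/41, h(5.05) = 40/47.
Sum = Δu · [h(1.45) + h(2.35) + h(3.25) + h(4.15) + h(5.05)].
Sum ≈ 5.479174.

5.479174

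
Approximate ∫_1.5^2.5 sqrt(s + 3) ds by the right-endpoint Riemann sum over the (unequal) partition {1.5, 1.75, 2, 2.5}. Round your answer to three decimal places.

Subinterval widths: 0.25, 0.25, 0.5.
Right endpoints: 1.75, 2, 2.5.
f(1.75) ≈ 2.179, f(2) ≈ 2.236, f(2.5) ≈ 2.345.
Sum = Σ Δs_i · f(s_i).
Sum ≈ 2.276.

2.276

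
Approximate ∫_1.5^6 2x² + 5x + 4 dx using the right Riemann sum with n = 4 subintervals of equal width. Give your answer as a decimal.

Δx = (6 − 1.5)/4 = 1.125.
Right endpoints: 2.625, 3.75, 4.875, 6.
f(2.625) = 30.90625, f(3.75) = 50.875, f(4.875) = 75.90625, f(6) = 106.
Sum = Δx · [f(2.625) + f(3.75) + f(4.875) + f(6)].
Sum = 296.6484375.

296.6484375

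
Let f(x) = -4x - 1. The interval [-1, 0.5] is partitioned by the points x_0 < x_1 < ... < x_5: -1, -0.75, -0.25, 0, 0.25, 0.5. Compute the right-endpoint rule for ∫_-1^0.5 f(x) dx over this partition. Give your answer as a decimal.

Subinterval widths: 0.25, 0.5, 0.25, 0.25, 0.25.
Right endpoints: -0.75, -0.25, 0, 0.25, 0.5.
f(-0.75) = 2, f(-0.25) = 0, f(0) = -1, f(0.25) = -2, f(0.5) = -3.
Sum = Σ Δx_i · f(x_i).
Sum = -1.

-1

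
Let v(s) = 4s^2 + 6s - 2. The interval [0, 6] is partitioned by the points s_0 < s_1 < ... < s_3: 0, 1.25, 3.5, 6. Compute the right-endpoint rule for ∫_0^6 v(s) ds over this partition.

Subinterval widths: 1.25, 2.25, 2.5.
Right endpoints: 1.25, 3.5, 6.
v(1.25) = 11.75, v(3.5) = 68, v(6) = 178.
Sum = Σ Δs_i · v(s_i).
Sum = 612.6875.

612.6875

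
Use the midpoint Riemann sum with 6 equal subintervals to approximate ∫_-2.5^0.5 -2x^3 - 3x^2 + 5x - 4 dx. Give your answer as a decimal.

Δx = (0.5 − (-2.5))/6 = 0.5.
Midpoints: -2.25, -1.75, -1.25, -0.75, -0.25, 0.25.
f(-2.25) = -7.65625, f(-1.75) = -11.21875, f(-1.25) = -11.03125, f(-0.75) = -8.59375, f(-0.25) = -5.40625, f(0.25) = -2.96875.
Sum = Δx · [f(-2.25) + f(-1.75) + f(-1.25) + ...].
Sum = -23.4375.

-23.4375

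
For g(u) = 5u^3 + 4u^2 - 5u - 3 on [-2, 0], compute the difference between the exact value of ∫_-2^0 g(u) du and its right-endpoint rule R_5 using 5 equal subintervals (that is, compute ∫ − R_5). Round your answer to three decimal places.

-2.213

Exact integral: ∫_-2^0 g(u) du ≈ -5.33333.
R_5 = -3.12.
Error ≈ -5.33333 − (-3.12) ≈ -2.213.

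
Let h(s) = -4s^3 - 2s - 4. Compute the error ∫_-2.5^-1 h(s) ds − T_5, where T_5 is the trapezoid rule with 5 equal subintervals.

Exact integral: ∫_-2.5^-1 h(s) ds = 37.3125.
T_5 = 37.785.
Error = 37.3125 − 37.785 = -0.4725.

-0.4725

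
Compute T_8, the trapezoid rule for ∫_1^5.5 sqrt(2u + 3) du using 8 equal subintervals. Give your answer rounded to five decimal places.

Δu = (5.5 − 1)/8 = 0.5625.
f(1) ≈ 2.23607, f(1.5625) ≈ 2.47487, f(2.125) ≈ 2.69258, f(2.6875) ≈ 2.89396, f(3.25) ≈ 3.08221, f(3.8125) ≈ 3.25960, f(4.375) ≈ 3.42783, f(4.9375) ≈ 3.58818, f(5.5) ≈ 3.74166.
T_8 = (Δu/2)·[f(u_0) + 2f(u_1) + ... + 2f(u_{7}) + f(u_8)].
Sum ≈ 13.72955.

13.72955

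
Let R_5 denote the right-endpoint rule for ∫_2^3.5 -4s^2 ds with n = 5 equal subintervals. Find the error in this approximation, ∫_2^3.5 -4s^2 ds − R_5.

Exact integral: ∫_2^3.5 f(s) ds = -46.5.
R_5 = -51.54.
Error = -46.5 − (-51.54) = 5.04.

5.04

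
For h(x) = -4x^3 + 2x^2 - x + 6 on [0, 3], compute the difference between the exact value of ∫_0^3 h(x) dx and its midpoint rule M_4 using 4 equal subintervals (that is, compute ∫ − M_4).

Exact integral: ∫_0^3 h(x) dx = -49.5.
M_4 = -47.25.
Error = -49.5 − (-47.25) = -2.25.

-2.25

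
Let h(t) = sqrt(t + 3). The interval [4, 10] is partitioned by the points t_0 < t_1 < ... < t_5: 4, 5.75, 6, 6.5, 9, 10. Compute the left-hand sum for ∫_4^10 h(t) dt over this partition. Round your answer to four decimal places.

18.0392

Subinterval widths: 1.75, 0.25, 0.5, 2.5, 1.
Left endpoints: 4, 5.75, 6, 6.5, 9.
h(4) ≈ 2.6458, h(5.75) ≈ 2.9580, h(6) ≈ 3.0000, h(6.5) ≈ 3.0822, h(9) ≈ 3.4641.
Sum = Σ Δt_i · h(t_i).
Sum ≈ 18.0392.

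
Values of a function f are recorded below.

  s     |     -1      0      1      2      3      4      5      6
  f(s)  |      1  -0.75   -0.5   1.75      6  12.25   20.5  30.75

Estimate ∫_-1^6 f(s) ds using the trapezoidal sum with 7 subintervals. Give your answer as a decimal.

Δs = 1.
T_7 = (1/2)·[1 + 2·(-0.75) + 2·(-0.5) + 2·1.75 + 2·6 + 2·12.25 + 2·20.5 + 30.75] = 55.125.

55.125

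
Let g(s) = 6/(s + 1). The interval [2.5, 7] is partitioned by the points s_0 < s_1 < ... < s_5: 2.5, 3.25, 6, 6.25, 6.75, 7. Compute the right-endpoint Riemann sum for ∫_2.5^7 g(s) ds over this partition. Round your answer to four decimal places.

Subinterval widths: 0.75, 2.75, 0.25, 0.5, 0.25.
Right endpoints: 3.25, 6, 6.25, 6.75, 7.
g(3.25) = 24/17, g(6) = 6/7, g(6.25) = 24/29, g(6.75) = 24/31, g(7) = 0.75.
Sum = Σ Δs_i · g(s_i).
Sum ≈ 4.1975.

4.1975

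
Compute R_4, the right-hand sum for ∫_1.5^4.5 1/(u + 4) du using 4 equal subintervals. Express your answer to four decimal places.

0.4122

Δu = (4.5 − 1.5)/4 = 0.75.
Right endpoints: 2.25, 3, 3.75, 4.5.
f(2.25) = 0.16, f(3) = 1/7, f(3.75) = 4/31, f(4.5) = 2/17.
Sum = Δu · [f(2.25) + f(3) + f(3.75) + f(4.5)].
Sum ≈ 0.4122.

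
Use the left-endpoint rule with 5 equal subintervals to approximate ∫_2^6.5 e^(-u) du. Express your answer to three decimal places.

Δu = (6.5 − 2)/5 = 0.9.
Left endpoints: 2, 2.9, 3.8, 4.7, 5.6.
f(2) ≈ 0.135, f(2.9) ≈ 0.055, f(3.8) ≈ 0.022, f(4.7) ≈ 0.009, f(5.6) ≈ 0.004.
Sum = Δu · [f(2) + f(2.9) + f(3.8) + f(4.7) + f(5.6)].
Sum ≈ 0.203.

0.203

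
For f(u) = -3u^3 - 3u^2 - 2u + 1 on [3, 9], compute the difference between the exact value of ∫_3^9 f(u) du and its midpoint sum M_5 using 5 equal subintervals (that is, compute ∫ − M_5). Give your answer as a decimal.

-41.04

Exact integral: ∫_3^9 f(u) du = -5628.
M_5 = -5586.96.
Error = -5628 − (-5586.96) = -41.04.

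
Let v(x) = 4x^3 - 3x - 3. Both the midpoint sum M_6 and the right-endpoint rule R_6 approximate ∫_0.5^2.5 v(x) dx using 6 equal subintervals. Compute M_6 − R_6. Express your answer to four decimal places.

M_6 ≈ 23.666667.
R_6 = 34.
M_6 − R_6 ≈ -10.3333.

-10.3333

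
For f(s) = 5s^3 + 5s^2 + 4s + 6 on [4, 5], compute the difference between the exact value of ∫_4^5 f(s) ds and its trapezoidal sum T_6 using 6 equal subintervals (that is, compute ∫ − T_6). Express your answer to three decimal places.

Exact integral: ∫_4^5 f(s) ds ≈ 586.91667.
T_6 ≈ 587.25231.
Error ≈ 586.91667 − 587.25231 ≈ -0.336.

-0.336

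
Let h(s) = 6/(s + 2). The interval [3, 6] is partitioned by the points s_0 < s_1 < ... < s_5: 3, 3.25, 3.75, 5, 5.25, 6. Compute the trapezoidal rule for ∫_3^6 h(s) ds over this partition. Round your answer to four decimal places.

Subinterval widths: 0.25, 0.5, 1.25, 0.25, 0.75.
h(3) = 1.2, h(3.25) = 8/7, h(3.75) = 24/23, h(5) = 6/7, h(5.25) = 24/29, h(6) = 0.75.
On each subinterval the trapezoid contributes (Δs_i/2)·[h(s_{i-1}) + h(s_i)].
Sum ≈ 2.8295.

2.8295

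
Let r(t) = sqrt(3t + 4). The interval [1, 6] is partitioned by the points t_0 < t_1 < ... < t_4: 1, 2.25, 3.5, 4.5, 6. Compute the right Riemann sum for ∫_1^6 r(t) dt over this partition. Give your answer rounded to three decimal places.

Subinterval widths: 1.25, 1.25, 1, 1.5.
Right endpoints: 2.25, 3.5, 4.5, 6.
r(2.25) ≈ 3.279, r(3.5) ≈ 3.808, r(4.5) ≈ 4.183, r(6) ≈ 4.690.
Sum = Σ Δt_i · r(t_i).
Sum ≈ 20.077.

20.077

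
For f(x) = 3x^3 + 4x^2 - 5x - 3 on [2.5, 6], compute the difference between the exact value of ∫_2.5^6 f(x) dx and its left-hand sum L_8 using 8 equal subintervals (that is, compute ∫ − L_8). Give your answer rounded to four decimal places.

148.9819

Exact integral: ∫_2.5^6 f(x) dx ≈ 1124.994792.
L_8 ≈ 976.012939.
Error ≈ 1124.994792 − 976.012939 ≈ 148.9819.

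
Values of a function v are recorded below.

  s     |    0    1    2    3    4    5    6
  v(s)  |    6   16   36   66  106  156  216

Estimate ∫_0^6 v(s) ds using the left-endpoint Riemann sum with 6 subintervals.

386

Δs = 1.
Sum = 1·[6 + 16 + 36 + 66 + 106 + 156] = 386.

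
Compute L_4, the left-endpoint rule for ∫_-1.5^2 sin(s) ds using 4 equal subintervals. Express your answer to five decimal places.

Δs = (2 − (-1.5))/4 = 0.875.
Left endpoints: -1.5, -0.625, 0.25, 1.125.
f(-1.5) ≈ -0.99749, f(-0.625) ≈ -0.58510, f(0.25) ≈ 0.24740, f(1.125) ≈ 0.90227.
Sum = Δs · [f(-1.5) + f(-0.625) + f(0.25) + f(1.125)].
Sum ≈ -0.37881.

-0.37881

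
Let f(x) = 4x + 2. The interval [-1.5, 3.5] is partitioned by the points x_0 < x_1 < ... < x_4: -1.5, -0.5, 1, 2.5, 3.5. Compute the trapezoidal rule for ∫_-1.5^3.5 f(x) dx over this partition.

30

Subinterval widths: 1, 1.5, 1.5, 1.
f(-1.5) = -4, f(-0.5) = 0, f(1) = 6, f(2.5) = 12, f(3.5) = 16.
On each subinterval the trapezoid contributes (Δx_i/2)·[f(x_{i-1}) + f(x_i)].
Sum = 30.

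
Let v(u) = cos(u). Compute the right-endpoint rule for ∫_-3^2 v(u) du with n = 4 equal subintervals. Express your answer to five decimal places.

1.26860

Δu = (2 − (-3))/4 = 1.25.
Right endpoints: -1.75, -0.5, 0.75, 2.
v(-1.75) ≈ -0.17825, v(-0.5) ≈ 0.87758, v(0.75) ≈ 0.73169, v(2) ≈ -0.41615.
Sum = Δu · [v(-1.75) + v(-0.5) + v(0.75) + v(2)].
Sum ≈ 1.26860.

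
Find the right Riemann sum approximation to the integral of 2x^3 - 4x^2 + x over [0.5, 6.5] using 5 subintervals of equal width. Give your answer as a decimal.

Δx = (6.5 − 0.5)/5 = 1.2.
Right endpoints: 1.7, 2.9, 4.1, 5.3, 6.5.
f(1.7) = -0.034, f(2.9) = 18.038, f(4.1) = 74.702, f(5.3) = 190.694, f(6.5) = 386.75.
Sum = Δx · [f(1.7) + f(2.9) + f(4.1) + f(5.3) + f(6.5)].
Sum = 804.18.

804.18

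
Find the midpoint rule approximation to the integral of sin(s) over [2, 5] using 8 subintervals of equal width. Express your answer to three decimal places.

-0.704

Δs = (5 − 2)/8 = 0.375.
Midpoints: 2.1875, 2.5625, 2.9375, 3.3125, 3.6875, 4.0625, 4.4375, 4.8125.
f(2.1875) ≈ 0.816, f(2.5625) ≈ 0.547, f(2.9375) ≈ 0.203, f(3.3125) ≈ -0.170, f(3.6875) ≈ -0.519, f(4.0625) ≈ -0.796, f(4.4375) ≈ -0.962, f(4.8125) ≈ -0.995.
Sum = Δs · [f(2.1875) + f(2.5625) + f(2.9375) + ...].
Sum ≈ -0.704.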